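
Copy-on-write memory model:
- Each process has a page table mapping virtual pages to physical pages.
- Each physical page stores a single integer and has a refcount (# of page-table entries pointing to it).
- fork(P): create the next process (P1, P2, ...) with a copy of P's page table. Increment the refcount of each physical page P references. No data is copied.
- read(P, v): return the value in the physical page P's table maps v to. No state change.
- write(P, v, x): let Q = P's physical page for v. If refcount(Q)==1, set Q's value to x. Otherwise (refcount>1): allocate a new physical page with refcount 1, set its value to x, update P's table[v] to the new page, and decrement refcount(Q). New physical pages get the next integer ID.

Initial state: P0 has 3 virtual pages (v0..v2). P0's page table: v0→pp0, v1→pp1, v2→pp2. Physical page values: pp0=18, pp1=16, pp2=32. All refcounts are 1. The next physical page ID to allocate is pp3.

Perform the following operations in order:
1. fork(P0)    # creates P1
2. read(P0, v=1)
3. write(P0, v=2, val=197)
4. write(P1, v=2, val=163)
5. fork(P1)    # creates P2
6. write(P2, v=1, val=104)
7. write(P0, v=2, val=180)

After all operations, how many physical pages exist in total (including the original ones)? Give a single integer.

Op 1: fork(P0) -> P1. 3 ppages; refcounts: pp0:2 pp1:2 pp2:2
Op 2: read(P0, v1) -> 16. No state change.
Op 3: write(P0, v2, 197). refcount(pp2)=2>1 -> COPY to pp3. 4 ppages; refcounts: pp0:2 pp1:2 pp2:1 pp3:1
Op 4: write(P1, v2, 163). refcount(pp2)=1 -> write in place. 4 ppages; refcounts: pp0:2 pp1:2 pp2:1 pp3:1
Op 5: fork(P1) -> P2. 4 ppages; refcounts: pp0:3 pp1:3 pp2:2 pp3:1
Op 6: write(P2, v1, 104). refcount(pp1)=3>1 -> COPY to pp4. 5 ppages; refcounts: pp0:3 pp1:2 pp2:2 pp3:1 pp4:1
Op 7: write(P0, v2, 180). refcount(pp3)=1 -> write in place. 5 ppages; refcounts: pp0:3 pp1:2 pp2:2 pp3:1 pp4:1

Answer: 5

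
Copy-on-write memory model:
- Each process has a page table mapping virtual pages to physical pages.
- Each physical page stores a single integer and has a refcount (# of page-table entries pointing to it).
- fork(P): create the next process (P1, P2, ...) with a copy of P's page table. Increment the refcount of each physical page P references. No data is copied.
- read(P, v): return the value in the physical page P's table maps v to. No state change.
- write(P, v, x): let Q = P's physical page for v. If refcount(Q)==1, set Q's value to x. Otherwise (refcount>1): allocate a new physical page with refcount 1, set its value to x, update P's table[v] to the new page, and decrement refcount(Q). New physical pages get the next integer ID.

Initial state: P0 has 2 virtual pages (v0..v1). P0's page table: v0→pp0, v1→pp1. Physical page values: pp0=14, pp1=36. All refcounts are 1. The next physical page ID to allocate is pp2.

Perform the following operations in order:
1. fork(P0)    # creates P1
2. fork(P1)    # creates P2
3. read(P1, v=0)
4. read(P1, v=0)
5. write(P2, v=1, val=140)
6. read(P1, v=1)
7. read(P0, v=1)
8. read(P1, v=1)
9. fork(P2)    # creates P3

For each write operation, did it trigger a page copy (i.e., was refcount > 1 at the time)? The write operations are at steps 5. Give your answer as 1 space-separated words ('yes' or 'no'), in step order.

Op 1: fork(P0) -> P1. 2 ppages; refcounts: pp0:2 pp1:2
Op 2: fork(P1) -> P2. 2 ppages; refcounts: pp0:3 pp1:3
Op 3: read(P1, v0) -> 14. No state change.
Op 4: read(P1, v0) -> 14. No state change.
Op 5: write(P2, v1, 140). refcount(pp1)=3>1 -> COPY to pp2. 3 ppages; refcounts: pp0:3 pp1:2 pp2:1
Op 6: read(P1, v1) -> 36. No state change.
Op 7: read(P0, v1) -> 36. No state change.
Op 8: read(P1, v1) -> 36. No state change.
Op 9: fork(P2) -> P3. 3 ppages; refcounts: pp0:4 pp1:2 pp2:2

yes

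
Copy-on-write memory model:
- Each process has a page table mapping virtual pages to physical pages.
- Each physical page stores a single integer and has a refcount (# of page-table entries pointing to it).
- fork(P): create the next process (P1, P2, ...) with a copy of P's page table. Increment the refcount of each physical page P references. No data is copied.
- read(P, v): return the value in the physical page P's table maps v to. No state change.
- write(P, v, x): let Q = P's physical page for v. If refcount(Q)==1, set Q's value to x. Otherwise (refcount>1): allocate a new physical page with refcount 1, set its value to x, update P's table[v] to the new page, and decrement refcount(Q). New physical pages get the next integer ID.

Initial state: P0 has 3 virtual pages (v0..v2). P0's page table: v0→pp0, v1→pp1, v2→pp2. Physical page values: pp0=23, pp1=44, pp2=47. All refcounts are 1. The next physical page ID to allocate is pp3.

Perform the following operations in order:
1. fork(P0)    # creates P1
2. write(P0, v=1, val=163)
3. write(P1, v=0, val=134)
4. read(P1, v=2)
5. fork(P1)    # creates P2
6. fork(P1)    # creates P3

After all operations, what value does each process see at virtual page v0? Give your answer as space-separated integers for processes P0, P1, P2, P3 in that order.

Answer: 23 134 134 134

Derivation:
Op 1: fork(P0) -> P1. 3 ppages; refcounts: pp0:2 pp1:2 pp2:2
Op 2: write(P0, v1, 163). refcount(pp1)=2>1 -> COPY to pp3. 4 ppages; refcounts: pp0:2 pp1:1 pp2:2 pp3:1
Op 3: write(P1, v0, 134). refcount(pp0)=2>1 -> COPY to pp4. 5 ppages; refcounts: pp0:1 pp1:1 pp2:2 pp3:1 pp4:1
Op 4: read(P1, v2) -> 47. No state change.
Op 5: fork(P1) -> P2. 5 ppages; refcounts: pp0:1 pp1:2 pp2:3 pp3:1 pp4:2
Op 6: fork(P1) -> P3. 5 ppages; refcounts: pp0:1 pp1:3 pp2:4 pp3:1 pp4:3
P0: v0 -> pp0 = 23
P1: v0 -> pp4 = 134
P2: v0 -> pp4 = 134
P3: v0 -> pp4 = 134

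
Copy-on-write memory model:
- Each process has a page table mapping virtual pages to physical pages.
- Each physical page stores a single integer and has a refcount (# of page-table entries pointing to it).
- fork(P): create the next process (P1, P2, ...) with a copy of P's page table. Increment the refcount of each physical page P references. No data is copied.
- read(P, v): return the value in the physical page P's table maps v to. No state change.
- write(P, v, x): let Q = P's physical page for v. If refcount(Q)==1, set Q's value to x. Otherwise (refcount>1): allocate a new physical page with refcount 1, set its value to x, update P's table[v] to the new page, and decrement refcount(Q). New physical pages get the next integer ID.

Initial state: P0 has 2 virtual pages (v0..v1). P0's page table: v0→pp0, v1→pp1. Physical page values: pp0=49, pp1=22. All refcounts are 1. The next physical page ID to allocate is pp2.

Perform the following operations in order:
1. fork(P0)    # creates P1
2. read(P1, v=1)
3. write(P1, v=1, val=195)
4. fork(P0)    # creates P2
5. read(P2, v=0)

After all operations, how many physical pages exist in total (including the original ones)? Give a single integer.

Op 1: fork(P0) -> P1. 2 ppages; refcounts: pp0:2 pp1:2
Op 2: read(P1, v1) -> 22. No state change.
Op 3: write(P1, v1, 195). refcount(pp1)=2>1 -> COPY to pp2. 3 ppages; refcounts: pp0:2 pp1:1 pp2:1
Op 4: fork(P0) -> P2. 3 ppages; refcounts: pp0:3 pp1:2 pp2:1
Op 5: read(P2, v0) -> 49. No state change.

Answer: 3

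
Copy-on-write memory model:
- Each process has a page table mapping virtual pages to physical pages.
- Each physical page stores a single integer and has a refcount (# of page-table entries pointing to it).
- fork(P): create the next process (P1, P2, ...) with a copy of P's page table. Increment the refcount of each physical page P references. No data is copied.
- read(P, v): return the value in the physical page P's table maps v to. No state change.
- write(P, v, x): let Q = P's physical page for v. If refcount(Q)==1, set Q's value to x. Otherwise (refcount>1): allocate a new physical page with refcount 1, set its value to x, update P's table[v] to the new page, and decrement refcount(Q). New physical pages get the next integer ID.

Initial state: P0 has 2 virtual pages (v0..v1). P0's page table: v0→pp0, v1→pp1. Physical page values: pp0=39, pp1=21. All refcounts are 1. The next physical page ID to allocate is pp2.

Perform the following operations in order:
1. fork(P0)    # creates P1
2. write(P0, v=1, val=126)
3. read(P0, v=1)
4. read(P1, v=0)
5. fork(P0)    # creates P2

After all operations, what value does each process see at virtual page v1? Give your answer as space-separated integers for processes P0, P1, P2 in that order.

Op 1: fork(P0) -> P1. 2 ppages; refcounts: pp0:2 pp1:2
Op 2: write(P0, v1, 126). refcount(pp1)=2>1 -> COPY to pp2. 3 ppages; refcounts: pp0:2 pp1:1 pp2:1
Op 3: read(P0, v1) -> 126. No state change.
Op 4: read(P1, v0) -> 39. No state change.
Op 5: fork(P0) -> P2. 3 ppages; refcounts: pp0:3 pp1:1 pp2:2
P0: v1 -> pp2 = 126
P1: v1 -> pp1 = 21
P2: v1 -> pp2 = 126

Answer: 126 21 126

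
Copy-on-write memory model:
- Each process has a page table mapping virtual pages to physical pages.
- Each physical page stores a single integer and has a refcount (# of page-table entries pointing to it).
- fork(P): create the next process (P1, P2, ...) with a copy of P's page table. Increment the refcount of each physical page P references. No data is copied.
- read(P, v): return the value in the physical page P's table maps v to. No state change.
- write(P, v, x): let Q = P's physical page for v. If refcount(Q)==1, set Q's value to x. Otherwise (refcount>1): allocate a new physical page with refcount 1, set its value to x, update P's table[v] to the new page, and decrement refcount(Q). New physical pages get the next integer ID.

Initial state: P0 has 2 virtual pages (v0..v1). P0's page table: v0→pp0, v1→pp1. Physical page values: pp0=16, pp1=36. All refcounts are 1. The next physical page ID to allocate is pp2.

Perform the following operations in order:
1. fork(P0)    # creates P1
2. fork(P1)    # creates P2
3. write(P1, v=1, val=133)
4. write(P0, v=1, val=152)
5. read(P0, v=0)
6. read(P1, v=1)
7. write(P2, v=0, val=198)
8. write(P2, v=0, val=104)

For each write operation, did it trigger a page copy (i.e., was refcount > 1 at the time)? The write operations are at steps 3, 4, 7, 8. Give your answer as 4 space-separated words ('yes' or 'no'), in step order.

Op 1: fork(P0) -> P1. 2 ppages; refcounts: pp0:2 pp1:2
Op 2: fork(P1) -> P2. 2 ppages; refcounts: pp0:3 pp1:3
Op 3: write(P1, v1, 133). refcount(pp1)=3>1 -> COPY to pp2. 3 ppages; refcounts: pp0:3 pp1:2 pp2:1
Op 4: write(P0, v1, 152). refcount(pp1)=2>1 -> COPY to pp3. 4 ppages; refcounts: pp0:3 pp1:1 pp2:1 pp3:1
Op 5: read(P0, v0) -> 16. No state change.
Op 6: read(P1, v1) -> 133. No state change.
Op 7: write(P2, v0, 198). refcount(pp0)=3>1 -> COPY to pp4. 5 ppages; refcounts: pp0:2 pp1:1 pp2:1 pp3:1 pp4:1
Op 8: write(P2, v0, 104). refcount(pp4)=1 -> write in place. 5 ppages; refcounts: pp0:2 pp1:1 pp2:1 pp3:1 pp4:1

yes yes yes no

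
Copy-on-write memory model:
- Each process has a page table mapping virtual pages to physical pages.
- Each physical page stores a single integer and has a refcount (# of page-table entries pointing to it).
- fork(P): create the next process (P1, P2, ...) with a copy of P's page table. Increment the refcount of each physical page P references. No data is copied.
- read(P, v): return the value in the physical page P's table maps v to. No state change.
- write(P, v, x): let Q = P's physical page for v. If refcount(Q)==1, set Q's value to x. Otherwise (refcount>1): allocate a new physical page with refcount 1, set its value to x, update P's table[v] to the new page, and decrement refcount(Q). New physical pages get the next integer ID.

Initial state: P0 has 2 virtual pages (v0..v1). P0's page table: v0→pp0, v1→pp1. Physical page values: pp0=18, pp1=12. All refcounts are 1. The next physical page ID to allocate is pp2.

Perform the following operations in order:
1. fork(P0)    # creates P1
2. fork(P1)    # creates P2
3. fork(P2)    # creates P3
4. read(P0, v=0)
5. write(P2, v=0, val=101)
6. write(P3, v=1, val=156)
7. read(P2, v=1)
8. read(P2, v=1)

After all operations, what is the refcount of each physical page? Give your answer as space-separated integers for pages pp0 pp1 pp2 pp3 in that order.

Answer: 3 3 1 1

Derivation:
Op 1: fork(P0) -> P1. 2 ppages; refcounts: pp0:2 pp1:2
Op 2: fork(P1) -> P2. 2 ppages; refcounts: pp0:3 pp1:3
Op 3: fork(P2) -> P3. 2 ppages; refcounts: pp0:4 pp1:4
Op 4: read(P0, v0) -> 18. No state change.
Op 5: write(P2, v0, 101). refcount(pp0)=4>1 -> COPY to pp2. 3 ppages; refcounts: pp0:3 pp1:4 pp2:1
Op 6: write(P3, v1, 156). refcount(pp1)=4>1 -> COPY to pp3. 4 ppages; refcounts: pp0:3 pp1:3 pp2:1 pp3:1
Op 7: read(P2, v1) -> 12. No state change.
Op 8: read(P2, v1) -> 12. No state change.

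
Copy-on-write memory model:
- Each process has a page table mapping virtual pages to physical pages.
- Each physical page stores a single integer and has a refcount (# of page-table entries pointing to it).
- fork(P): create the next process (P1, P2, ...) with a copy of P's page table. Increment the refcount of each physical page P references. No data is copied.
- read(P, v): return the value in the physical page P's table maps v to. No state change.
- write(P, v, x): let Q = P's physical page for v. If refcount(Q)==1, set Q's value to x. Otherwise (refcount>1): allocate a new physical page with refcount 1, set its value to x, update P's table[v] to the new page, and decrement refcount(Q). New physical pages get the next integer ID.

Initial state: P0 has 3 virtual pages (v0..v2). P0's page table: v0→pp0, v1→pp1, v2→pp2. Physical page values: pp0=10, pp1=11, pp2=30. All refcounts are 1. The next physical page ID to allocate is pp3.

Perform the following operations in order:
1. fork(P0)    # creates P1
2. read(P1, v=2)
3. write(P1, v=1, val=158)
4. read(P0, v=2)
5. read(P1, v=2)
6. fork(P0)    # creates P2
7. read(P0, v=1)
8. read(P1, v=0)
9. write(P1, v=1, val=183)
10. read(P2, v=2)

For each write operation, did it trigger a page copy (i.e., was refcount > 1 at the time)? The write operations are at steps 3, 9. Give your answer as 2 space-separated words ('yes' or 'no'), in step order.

Op 1: fork(P0) -> P1. 3 ppages; refcounts: pp0:2 pp1:2 pp2:2
Op 2: read(P1, v2) -> 30. No state change.
Op 3: write(P1, v1, 158). refcount(pp1)=2>1 -> COPY to pp3. 4 ppages; refcounts: pp0:2 pp1:1 pp2:2 pp3:1
Op 4: read(P0, v2) -> 30. No state change.
Op 5: read(P1, v2) -> 30. No state change.
Op 6: fork(P0) -> P2. 4 ppages; refcounts: pp0:3 pp1:2 pp2:3 pp3:1
Op 7: read(P0, v1) -> 11. No state change.
Op 8: read(P1, v0) -> 10. No state change.
Op 9: write(P1, v1, 183). refcount(pp3)=1 -> write in place. 4 ppages; refcounts: pp0:3 pp1:2 pp2:3 pp3:1
Op 10: read(P2, v2) -> 30. No state change.

yes no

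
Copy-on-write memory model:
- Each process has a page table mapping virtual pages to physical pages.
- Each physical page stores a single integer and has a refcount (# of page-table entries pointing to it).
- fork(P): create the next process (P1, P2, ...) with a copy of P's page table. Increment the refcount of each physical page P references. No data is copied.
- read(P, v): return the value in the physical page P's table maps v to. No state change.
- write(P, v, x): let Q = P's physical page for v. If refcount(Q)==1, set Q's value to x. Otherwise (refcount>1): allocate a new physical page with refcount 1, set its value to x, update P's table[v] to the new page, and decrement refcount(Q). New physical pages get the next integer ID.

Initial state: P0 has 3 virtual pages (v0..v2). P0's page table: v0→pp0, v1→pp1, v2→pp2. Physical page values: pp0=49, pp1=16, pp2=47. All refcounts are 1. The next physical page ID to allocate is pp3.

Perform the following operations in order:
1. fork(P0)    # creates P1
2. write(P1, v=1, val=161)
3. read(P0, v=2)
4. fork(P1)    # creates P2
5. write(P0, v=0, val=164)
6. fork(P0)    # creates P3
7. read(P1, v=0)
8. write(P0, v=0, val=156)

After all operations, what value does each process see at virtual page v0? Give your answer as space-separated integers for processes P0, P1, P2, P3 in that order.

Answer: 156 49 49 164

Derivation:
Op 1: fork(P0) -> P1. 3 ppages; refcounts: pp0:2 pp1:2 pp2:2
Op 2: write(P1, v1, 161). refcount(pp1)=2>1 -> COPY to pp3. 4 ppages; refcounts: pp0:2 pp1:1 pp2:2 pp3:1
Op 3: read(P0, v2) -> 47. No state change.
Op 4: fork(P1) -> P2. 4 ppages; refcounts: pp0:3 pp1:1 pp2:3 pp3:2
Op 5: write(P0, v0, 164). refcount(pp0)=3>1 -> COPY to pp4. 5 ppages; refcounts: pp0:2 pp1:1 pp2:3 pp3:2 pp4:1
Op 6: fork(P0) -> P3. 5 ppages; refcounts: pp0:2 pp1:2 pp2:4 pp3:2 pp4:2
Op 7: read(P1, v0) -> 49. No state change.
Op 8: write(P0, v0, 156). refcount(pp4)=2>1 -> COPY to pp5. 6 ppages; refcounts: pp0:2 pp1:2 pp2:4 pp3:2 pp4:1 pp5:1
P0: v0 -> pp5 = 156
P1: v0 -> pp0 = 49
P2: v0 -> pp0 = 49
P3: v0 -> pp4 = 164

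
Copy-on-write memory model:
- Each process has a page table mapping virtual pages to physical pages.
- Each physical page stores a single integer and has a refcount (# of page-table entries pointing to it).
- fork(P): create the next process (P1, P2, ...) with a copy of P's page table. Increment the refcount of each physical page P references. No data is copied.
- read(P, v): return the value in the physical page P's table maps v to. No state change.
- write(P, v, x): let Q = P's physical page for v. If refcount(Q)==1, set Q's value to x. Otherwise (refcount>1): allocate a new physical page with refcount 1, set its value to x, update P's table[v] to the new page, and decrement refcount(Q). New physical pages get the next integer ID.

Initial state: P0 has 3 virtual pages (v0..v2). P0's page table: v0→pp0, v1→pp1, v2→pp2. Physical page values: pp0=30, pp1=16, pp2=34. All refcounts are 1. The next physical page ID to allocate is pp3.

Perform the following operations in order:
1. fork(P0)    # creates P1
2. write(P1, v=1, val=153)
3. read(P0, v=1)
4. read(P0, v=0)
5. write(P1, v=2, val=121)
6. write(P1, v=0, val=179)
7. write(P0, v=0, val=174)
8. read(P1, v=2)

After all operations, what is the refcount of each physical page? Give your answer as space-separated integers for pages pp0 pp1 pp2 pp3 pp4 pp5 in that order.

Op 1: fork(P0) -> P1. 3 ppages; refcounts: pp0:2 pp1:2 pp2:2
Op 2: write(P1, v1, 153). refcount(pp1)=2>1 -> COPY to pp3. 4 ppages; refcounts: pp0:2 pp1:1 pp2:2 pp3:1
Op 3: read(P0, v1) -> 16. No state change.
Op 4: read(P0, v0) -> 30. No state change.
Op 5: write(P1, v2, 121). refcount(pp2)=2>1 -> COPY to pp4. 5 ppages; refcounts: pp0:2 pp1:1 pp2:1 pp3:1 pp4:1
Op 6: write(P1, v0, 179). refcount(pp0)=2>1 -> COPY to pp5. 6 ppages; refcounts: pp0:1 pp1:1 pp2:1 pp3:1 pp4:1 pp5:1
Op 7: write(P0, v0, 174). refcount(pp0)=1 -> write in place. 6 ppages; refcounts: pp0:1 pp1:1 pp2:1 pp3:1 pp4:1 pp5:1
Op 8: read(P1, v2) -> 121. No state change.

Answer: 1 1 1 1 1 1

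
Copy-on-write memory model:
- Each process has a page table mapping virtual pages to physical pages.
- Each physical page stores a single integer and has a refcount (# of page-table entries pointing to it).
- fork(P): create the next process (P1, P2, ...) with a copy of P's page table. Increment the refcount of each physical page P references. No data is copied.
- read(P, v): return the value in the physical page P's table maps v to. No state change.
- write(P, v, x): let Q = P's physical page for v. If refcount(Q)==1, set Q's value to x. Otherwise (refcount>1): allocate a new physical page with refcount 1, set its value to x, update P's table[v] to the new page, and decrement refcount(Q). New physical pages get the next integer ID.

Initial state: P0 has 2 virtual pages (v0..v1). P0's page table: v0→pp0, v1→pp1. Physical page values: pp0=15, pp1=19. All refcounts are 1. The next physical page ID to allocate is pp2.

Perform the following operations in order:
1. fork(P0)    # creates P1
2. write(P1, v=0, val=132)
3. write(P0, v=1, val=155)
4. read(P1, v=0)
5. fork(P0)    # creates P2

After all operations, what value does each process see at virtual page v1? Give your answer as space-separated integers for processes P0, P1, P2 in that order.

Op 1: fork(P0) -> P1. 2 ppages; refcounts: pp0:2 pp1:2
Op 2: write(P1, v0, 132). refcount(pp0)=2>1 -> COPY to pp2. 3 ppages; refcounts: pp0:1 pp1:2 pp2:1
Op 3: write(P0, v1, 155). refcount(pp1)=2>1 -> COPY to pp3. 4 ppages; refcounts: pp0:1 pp1:1 pp2:1 pp3:1
Op 4: read(P1, v0) -> 132. No state change.
Op 5: fork(P0) -> P2. 4 ppages; refcounts: pp0:2 pp1:1 pp2:1 pp3:2
P0: v1 -> pp3 = 155
P1: v1 -> pp1 = 19
P2: v1 -> pp3 = 155

Answer: 155 19 155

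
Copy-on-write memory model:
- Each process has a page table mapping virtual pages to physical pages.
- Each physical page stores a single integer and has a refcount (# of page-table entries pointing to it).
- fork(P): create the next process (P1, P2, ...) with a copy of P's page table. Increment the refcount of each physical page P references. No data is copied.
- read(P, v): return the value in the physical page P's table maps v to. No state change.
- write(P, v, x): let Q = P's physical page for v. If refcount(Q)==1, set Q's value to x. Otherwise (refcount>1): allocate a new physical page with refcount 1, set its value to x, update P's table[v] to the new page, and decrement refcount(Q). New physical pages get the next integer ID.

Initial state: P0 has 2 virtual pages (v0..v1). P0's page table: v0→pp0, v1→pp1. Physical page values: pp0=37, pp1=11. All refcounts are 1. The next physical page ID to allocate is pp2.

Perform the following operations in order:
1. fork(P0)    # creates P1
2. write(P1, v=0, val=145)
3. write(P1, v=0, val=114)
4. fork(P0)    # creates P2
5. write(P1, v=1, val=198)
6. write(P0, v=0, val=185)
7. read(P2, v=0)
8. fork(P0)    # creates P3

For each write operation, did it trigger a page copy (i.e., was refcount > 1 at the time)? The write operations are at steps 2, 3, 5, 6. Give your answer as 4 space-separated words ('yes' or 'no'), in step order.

Op 1: fork(P0) -> P1. 2 ppages; refcounts: pp0:2 pp1:2
Op 2: write(P1, v0, 145). refcount(pp0)=2>1 -> COPY to pp2. 3 ppages; refcounts: pp0:1 pp1:2 pp2:1
Op 3: write(P1, v0, 114). refcount(pp2)=1 -> write in place. 3 ppages; refcounts: pp0:1 pp1:2 pp2:1
Op 4: fork(P0) -> P2. 3 ppages; refcounts: pp0:2 pp1:3 pp2:1
Op 5: write(P1, v1, 198). refcount(pp1)=3>1 -> COPY to pp3. 4 ppages; refcounts: pp0:2 pp1:2 pp2:1 pp3:1
Op 6: write(P0, v0, 185). refcount(pp0)=2>1 -> COPY to pp4. 5 ppages; refcounts: pp0:1 pp1:2 pp2:1 pp3:1 pp4:1
Op 7: read(P2, v0) -> 37. No state change.
Op 8: fork(P0) -> P3. 5 ppages; refcounts: pp0:1 pp1:3 pp2:1 pp3:1 pp4:2

yes no yes yes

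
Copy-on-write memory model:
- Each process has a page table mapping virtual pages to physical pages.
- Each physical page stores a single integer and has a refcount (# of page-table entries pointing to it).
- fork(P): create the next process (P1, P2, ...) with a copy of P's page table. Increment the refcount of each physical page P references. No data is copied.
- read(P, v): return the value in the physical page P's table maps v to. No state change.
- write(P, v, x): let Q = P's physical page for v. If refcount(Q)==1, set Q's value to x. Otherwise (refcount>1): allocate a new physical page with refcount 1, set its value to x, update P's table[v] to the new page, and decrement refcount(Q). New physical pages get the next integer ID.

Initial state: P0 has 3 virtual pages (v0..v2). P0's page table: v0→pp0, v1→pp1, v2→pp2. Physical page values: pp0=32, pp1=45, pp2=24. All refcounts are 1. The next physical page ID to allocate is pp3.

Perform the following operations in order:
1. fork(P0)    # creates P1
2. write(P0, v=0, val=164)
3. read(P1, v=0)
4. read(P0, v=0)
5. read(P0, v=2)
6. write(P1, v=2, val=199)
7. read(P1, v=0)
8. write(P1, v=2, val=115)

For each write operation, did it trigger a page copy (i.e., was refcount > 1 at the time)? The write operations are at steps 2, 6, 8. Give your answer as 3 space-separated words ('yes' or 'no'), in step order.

Op 1: fork(P0) -> P1. 3 ppages; refcounts: pp0:2 pp1:2 pp2:2
Op 2: write(P0, v0, 164). refcount(pp0)=2>1 -> COPY to pp3. 4 ppages; refcounts: pp0:1 pp1:2 pp2:2 pp3:1
Op 3: read(P1, v0) -> 32. No state change.
Op 4: read(P0, v0) -> 164. No state change.
Op 5: read(P0, v2) -> 24. No state change.
Op 6: write(P1, v2, 199). refcount(pp2)=2>1 -> COPY to pp4. 5 ppages; refcounts: pp0:1 pp1:2 pp2:1 pp3:1 pp4:1
Op 7: read(P1, v0) -> 32. No state change.
Op 8: write(P1, v2, 115). refcount(pp4)=1 -> write in place. 5 ppages; refcounts: pp0:1 pp1:2 pp2:1 pp3:1 pp4:1

yes yes no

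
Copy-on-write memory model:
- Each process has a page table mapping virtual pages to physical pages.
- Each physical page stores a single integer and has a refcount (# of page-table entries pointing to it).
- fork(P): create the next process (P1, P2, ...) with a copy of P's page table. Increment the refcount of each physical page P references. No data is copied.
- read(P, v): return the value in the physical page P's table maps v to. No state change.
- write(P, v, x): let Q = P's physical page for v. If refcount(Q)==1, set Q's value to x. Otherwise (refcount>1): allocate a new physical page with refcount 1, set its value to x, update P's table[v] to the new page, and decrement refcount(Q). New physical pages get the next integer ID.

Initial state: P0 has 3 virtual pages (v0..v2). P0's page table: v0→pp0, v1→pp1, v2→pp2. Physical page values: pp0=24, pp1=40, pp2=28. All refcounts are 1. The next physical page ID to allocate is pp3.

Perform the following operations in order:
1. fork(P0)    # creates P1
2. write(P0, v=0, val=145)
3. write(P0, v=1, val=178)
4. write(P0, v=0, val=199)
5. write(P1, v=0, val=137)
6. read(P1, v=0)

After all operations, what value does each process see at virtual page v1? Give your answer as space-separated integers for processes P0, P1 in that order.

Op 1: fork(P0) -> P1. 3 ppages; refcounts: pp0:2 pp1:2 pp2:2
Op 2: write(P0, v0, 145). refcount(pp0)=2>1 -> COPY to pp3. 4 ppages; refcounts: pp0:1 pp1:2 pp2:2 pp3:1
Op 3: write(P0, v1, 178). refcount(pp1)=2>1 -> COPY to pp4. 5 ppages; refcounts: pp0:1 pp1:1 pp2:2 pp3:1 pp4:1
Op 4: write(P0, v0, 199). refcount(pp3)=1 -> write in place. 5 ppages; refcounts: pp0:1 pp1:1 pp2:2 pp3:1 pp4:1
Op 5: write(P1, v0, 137). refcount(pp0)=1 -> write in place. 5 ppages; refcounts: pp0:1 pp1:1 pp2:2 pp3:1 pp4:1
Op 6: read(P1, v0) -> 137. No state change.
P0: v1 -> pp4 = 178
P1: v1 -> pp1 = 40

Answer: 178 40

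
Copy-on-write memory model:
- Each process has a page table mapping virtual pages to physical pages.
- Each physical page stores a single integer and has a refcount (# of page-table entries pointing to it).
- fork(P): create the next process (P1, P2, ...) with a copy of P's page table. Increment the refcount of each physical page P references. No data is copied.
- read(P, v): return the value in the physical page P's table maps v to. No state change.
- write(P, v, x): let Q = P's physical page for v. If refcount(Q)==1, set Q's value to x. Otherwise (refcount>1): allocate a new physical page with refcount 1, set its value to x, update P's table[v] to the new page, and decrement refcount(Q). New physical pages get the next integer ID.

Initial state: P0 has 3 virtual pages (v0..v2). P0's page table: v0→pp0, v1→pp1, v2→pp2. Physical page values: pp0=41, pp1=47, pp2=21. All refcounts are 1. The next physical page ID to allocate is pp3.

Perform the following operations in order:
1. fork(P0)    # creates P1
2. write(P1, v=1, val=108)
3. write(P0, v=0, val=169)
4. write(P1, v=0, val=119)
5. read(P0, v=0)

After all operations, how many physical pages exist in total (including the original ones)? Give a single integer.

Op 1: fork(P0) -> P1. 3 ppages; refcounts: pp0:2 pp1:2 pp2:2
Op 2: write(P1, v1, 108). refcount(pp1)=2>1 -> COPY to pp3. 4 ppages; refcounts: pp0:2 pp1:1 pp2:2 pp3:1
Op 3: write(P0, v0, 169). refcount(pp0)=2>1 -> COPY to pp4. 5 ppages; refcounts: pp0:1 pp1:1 pp2:2 pp3:1 pp4:1
Op 4: write(P1, v0, 119). refcount(pp0)=1 -> write in place. 5 ppages; refcounts: pp0:1 pp1:1 pp2:2 pp3:1 pp4:1
Op 5: read(P0, v0) -> 169. No state change.

Answer: 5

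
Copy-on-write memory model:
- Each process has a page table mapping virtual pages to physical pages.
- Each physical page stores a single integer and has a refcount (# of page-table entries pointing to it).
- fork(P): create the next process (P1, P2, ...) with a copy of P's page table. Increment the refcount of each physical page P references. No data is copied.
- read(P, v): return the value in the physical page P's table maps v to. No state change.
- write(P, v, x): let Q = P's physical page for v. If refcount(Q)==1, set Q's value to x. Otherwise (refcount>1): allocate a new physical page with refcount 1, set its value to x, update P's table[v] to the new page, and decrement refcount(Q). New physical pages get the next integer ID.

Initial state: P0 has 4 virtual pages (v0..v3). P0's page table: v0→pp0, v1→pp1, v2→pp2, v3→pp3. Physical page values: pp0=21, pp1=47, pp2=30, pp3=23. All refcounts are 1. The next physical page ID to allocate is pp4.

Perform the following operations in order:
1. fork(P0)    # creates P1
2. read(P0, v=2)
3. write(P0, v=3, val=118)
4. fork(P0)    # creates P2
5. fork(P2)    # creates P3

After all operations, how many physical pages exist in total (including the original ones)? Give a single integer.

Answer: 5

Derivation:
Op 1: fork(P0) -> P1. 4 ppages; refcounts: pp0:2 pp1:2 pp2:2 pp3:2
Op 2: read(P0, v2) -> 30. No state change.
Op 3: write(P0, v3, 118). refcount(pp3)=2>1 -> COPY to pp4. 5 ppages; refcounts: pp0:2 pp1:2 pp2:2 pp3:1 pp4:1
Op 4: fork(P0) -> P2. 5 ppages; refcounts: pp0:3 pp1:3 pp2:3 pp3:1 pp4:2
Op 5: fork(P2) -> P3. 5 ppages; refcounts: pp0:4 pp1:4 pp2:4 pp3:1 pp4:3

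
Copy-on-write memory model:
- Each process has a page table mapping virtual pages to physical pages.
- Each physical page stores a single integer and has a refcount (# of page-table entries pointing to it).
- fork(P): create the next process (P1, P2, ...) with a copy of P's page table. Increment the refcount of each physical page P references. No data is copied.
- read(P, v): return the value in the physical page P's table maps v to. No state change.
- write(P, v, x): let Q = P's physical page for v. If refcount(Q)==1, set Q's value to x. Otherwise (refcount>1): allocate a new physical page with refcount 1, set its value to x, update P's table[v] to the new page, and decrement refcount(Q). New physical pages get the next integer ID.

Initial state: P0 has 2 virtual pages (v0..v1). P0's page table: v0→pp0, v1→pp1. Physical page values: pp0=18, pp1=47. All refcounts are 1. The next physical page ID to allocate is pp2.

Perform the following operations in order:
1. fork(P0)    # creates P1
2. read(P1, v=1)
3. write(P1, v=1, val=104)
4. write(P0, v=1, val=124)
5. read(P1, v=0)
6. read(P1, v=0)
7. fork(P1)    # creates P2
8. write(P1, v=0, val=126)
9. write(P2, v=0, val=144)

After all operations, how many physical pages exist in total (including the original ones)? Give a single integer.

Op 1: fork(P0) -> P1. 2 ppages; refcounts: pp0:2 pp1:2
Op 2: read(P1, v1) -> 47. No state change.
Op 3: write(P1, v1, 104). refcount(pp1)=2>1 -> COPY to pp2. 3 ppages; refcounts: pp0:2 pp1:1 pp2:1
Op 4: write(P0, v1, 124). refcount(pp1)=1 -> write in place. 3 ppages; refcounts: pp0:2 pp1:1 pp2:1
Op 5: read(P1, v0) -> 18. No state change.
Op 6: read(P1, v0) -> 18. No state change.
Op 7: fork(P1) -> P2. 3 ppages; refcounts: pp0:3 pp1:1 pp2:2
Op 8: write(P1, v0, 126). refcount(pp0)=3>1 -> COPY to pp3. 4 ppages; refcounts: pp0:2 pp1:1 pp2:2 pp3:1
Op 9: write(P2, v0, 144). refcount(pp0)=2>1 -> COPY to pp4. 5 ppages; refcounts: pp0:1 pp1:1 pp2:2 pp3:1 pp4:1

Answer: 5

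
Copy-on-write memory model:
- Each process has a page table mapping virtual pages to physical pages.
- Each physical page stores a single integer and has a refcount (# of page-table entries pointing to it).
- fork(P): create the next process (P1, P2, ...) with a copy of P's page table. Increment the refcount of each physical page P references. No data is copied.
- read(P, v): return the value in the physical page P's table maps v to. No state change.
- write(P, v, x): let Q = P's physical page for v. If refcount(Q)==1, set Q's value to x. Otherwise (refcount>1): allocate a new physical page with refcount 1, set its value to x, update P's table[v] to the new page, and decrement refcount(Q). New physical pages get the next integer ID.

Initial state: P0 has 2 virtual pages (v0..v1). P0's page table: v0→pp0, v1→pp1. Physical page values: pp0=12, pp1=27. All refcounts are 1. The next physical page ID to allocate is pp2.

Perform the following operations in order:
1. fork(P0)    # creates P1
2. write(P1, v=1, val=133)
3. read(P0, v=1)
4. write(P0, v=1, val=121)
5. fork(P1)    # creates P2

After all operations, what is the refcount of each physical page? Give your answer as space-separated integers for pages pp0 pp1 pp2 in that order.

Op 1: fork(P0) -> P1. 2 ppages; refcounts: pp0:2 pp1:2
Op 2: write(P1, v1, 133). refcount(pp1)=2>1 -> COPY to pp2. 3 ppages; refcounts: pp0:2 pp1:1 pp2:1
Op 3: read(P0, v1) -> 27. No state change.
Op 4: write(P0, v1, 121). refcount(pp1)=1 -> write in place. 3 ppages; refcounts: pp0:2 pp1:1 pp2:1
Op 5: fork(P1) -> P2. 3 ppages; refcounts: pp0:3 pp1:1 pp2:2

Answer: 3 1 2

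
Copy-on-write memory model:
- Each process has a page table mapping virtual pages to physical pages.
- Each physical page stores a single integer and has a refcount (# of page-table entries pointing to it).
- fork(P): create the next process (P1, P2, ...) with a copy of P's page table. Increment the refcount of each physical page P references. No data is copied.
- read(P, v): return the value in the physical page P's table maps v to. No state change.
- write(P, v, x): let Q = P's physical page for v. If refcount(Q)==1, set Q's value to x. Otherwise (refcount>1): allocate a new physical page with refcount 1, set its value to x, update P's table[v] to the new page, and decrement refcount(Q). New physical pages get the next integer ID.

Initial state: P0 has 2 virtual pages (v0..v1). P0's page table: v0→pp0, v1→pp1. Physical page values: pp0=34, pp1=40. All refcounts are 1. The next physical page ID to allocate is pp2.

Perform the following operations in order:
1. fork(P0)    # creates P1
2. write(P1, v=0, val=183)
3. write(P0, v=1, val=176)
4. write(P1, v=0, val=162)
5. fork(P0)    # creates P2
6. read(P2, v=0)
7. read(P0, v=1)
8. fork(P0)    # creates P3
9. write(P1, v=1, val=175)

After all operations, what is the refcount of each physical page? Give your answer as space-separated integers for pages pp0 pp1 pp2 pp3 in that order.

Op 1: fork(P0) -> P1. 2 ppages; refcounts: pp0:2 pp1:2
Op 2: write(P1, v0, 183). refcount(pp0)=2>1 -> COPY to pp2. 3 ppages; refcounts: pp0:1 pp1:2 pp2:1
Op 3: write(P0, v1, 176). refcount(pp1)=2>1 -> COPY to pp3. 4 ppages; refcounts: pp0:1 pp1:1 pp2:1 pp3:1
Op 4: write(P1, v0, 162). refcount(pp2)=1 -> write in place. 4 ppages; refcounts: pp0:1 pp1:1 pp2:1 pp3:1
Op 5: fork(P0) -> P2. 4 ppages; refcounts: pp0:2 pp1:1 pp2:1 pp3:2
Op 6: read(P2, v0) -> 34. No state change.
Op 7: read(P0, v1) -> 176. No state change.
Op 8: fork(P0) -> P3. 4 ppages; refcounts: pp0:3 pp1:1 pp2:1 pp3:3
Op 9: write(P1, v1, 175). refcount(pp1)=1 -> write in place. 4 ppages; refcounts: pp0:3 pp1:1 pp2:1 pp3:3

Answer: 3 1 1 3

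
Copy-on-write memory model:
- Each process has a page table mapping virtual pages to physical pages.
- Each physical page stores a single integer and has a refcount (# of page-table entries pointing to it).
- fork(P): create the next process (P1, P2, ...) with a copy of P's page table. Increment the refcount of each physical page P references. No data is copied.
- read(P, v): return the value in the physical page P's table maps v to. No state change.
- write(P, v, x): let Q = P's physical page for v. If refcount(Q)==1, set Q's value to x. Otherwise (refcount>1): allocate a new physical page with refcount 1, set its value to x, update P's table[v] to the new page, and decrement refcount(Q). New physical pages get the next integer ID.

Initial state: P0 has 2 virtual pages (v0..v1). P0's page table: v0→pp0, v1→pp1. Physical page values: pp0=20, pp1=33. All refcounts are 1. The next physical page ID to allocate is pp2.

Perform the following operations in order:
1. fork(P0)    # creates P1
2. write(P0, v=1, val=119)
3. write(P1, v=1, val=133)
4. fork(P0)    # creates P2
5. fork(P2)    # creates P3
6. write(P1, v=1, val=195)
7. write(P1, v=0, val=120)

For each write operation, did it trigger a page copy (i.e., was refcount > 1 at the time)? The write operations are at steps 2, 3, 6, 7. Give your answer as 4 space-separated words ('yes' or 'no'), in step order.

Op 1: fork(P0) -> P1. 2 ppages; refcounts: pp0:2 pp1:2
Op 2: write(P0, v1, 119). refcount(pp1)=2>1 -> COPY to pp2. 3 ppages; refcounts: pp0:2 pp1:1 pp2:1
Op 3: write(P1, v1, 133). refcount(pp1)=1 -> write in place. 3 ppages; refcounts: pp0:2 pp1:1 pp2:1
Op 4: fork(P0) -> P2. 3 ppages; refcounts: pp0:3 pp1:1 pp2:2
Op 5: fork(P2) -> P3. 3 ppages; refcounts: pp0:4 pp1:1 pp2:3
Op 6: write(P1, v1, 195). refcount(pp1)=1 -> write in place. 3 ppages; refcounts: pp0:4 pp1:1 pp2:3
Op 7: write(P1, v0, 120). refcount(pp0)=4>1 -> COPY to pp3. 4 ppages; refcounts: pp0:3 pp1:1 pp2:3 pp3:1

yes no no yes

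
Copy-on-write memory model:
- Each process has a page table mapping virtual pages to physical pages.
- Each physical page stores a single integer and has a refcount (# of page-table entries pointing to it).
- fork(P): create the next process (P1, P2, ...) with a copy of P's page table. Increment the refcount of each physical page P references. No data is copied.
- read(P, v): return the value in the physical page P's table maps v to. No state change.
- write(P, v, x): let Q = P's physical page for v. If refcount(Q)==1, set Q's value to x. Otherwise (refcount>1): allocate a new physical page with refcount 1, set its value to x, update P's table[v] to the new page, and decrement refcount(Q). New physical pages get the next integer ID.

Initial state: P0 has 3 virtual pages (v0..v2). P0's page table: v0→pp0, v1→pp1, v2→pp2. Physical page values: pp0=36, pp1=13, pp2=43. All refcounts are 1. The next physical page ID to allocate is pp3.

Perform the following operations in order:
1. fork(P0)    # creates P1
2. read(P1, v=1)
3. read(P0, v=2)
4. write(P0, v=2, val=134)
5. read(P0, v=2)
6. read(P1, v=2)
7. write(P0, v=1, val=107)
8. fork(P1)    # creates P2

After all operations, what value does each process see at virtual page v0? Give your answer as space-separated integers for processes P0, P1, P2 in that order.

Answer: 36 36 36

Derivation:
Op 1: fork(P0) -> P1. 3 ppages; refcounts: pp0:2 pp1:2 pp2:2
Op 2: read(P1, v1) -> 13. No state change.
Op 3: read(P0, v2) -> 43. No state change.
Op 4: write(P0, v2, 134). refcount(pp2)=2>1 -> COPY to pp3. 4 ppages; refcounts: pp0:2 pp1:2 pp2:1 pp3:1
Op 5: read(P0, v2) -> 134. No state change.
Op 6: read(P1, v2) -> 43. No state change.
Op 7: write(P0, v1, 107). refcount(pp1)=2>1 -> COPY to pp4. 5 ppages; refcounts: pp0:2 pp1:1 pp2:1 pp3:1 pp4:1
Op 8: fork(P1) -> P2. 5 ppages; refcounts: pp0:3 pp1:2 pp2:2 pp3:1 pp4:1
P0: v0 -> pp0 = 36
P1: v0 -> pp0 = 36
P2: v0 -> pp0 = 36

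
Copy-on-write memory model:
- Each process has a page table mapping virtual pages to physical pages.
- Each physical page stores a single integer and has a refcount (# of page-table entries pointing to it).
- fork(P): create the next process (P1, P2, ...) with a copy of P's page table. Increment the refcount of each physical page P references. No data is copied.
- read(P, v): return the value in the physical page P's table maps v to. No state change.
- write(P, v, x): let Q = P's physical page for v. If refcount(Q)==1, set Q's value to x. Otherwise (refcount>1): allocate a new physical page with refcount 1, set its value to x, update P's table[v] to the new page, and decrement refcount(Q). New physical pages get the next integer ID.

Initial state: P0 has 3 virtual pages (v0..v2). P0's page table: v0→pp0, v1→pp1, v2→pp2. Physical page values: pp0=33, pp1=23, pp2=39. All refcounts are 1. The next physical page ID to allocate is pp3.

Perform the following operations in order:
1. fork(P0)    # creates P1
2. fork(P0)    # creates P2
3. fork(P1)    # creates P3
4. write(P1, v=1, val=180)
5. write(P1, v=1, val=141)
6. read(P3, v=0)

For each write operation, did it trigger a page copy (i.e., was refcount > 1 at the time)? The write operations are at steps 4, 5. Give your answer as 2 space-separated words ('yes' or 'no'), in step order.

Op 1: fork(P0) -> P1. 3 ppages; refcounts: pp0:2 pp1:2 pp2:2
Op 2: fork(P0) -> P2. 3 ppages; refcounts: pp0:3 pp1:3 pp2:3
Op 3: fork(P1) -> P3. 3 ppages; refcounts: pp0:4 pp1:4 pp2:4
Op 4: write(P1, v1, 180). refcount(pp1)=4>1 -> COPY to pp3. 4 ppages; refcounts: pp0:4 pp1:3 pp2:4 pp3:1
Op 5: write(P1, v1, 141). refcount(pp3)=1 -> write in place. 4 ppages; refcounts: pp0:4 pp1:3 pp2:4 pp3:1
Op 6: read(P3, v0) -> 33. No state change.

yes no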